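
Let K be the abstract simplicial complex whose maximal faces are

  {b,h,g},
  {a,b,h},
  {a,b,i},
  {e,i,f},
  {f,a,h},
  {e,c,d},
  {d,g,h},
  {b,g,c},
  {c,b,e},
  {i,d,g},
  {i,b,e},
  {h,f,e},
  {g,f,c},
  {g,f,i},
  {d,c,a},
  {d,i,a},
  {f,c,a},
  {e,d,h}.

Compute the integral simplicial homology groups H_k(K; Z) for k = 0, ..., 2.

H_0 = Z,  H_1 = Z^2,  H_2 = Z.

Fix the vertex order a < b < c < d < e < f < g < h < i and write every simplex with vertices in increasing order. Then dim K = 2 and the simplices of K are:

  0-simplices (9): a, b, c, d, e, f, g, h, i
  1-simplices (27): ab, ac, ad, af, ah, ai, bc, be, bg, bh, bi, cd, ce, cf, cg, de, dg, dh, di, ef, eh, ei, fg, fh, fi, gh, gi
  2-simplices (18): abh, abi, acd, acf, adi, afh, bce, bcg, bei, bgh, cde, cfg, deh, dgh, dgi, efh, efi, fgi

giving chain groups C_0 ≅ Z^9, C_1 ≅ Z^27, C_2 ≅ Z^18.

The boundary map ∂_1: C_1 → C_0 maps an edge to its endpoints' difference, ∂[p,q] = q − p.
As a 9×27 matrix over Z this has rank 8, with invariant factors (1,1,1,1,1,1,1,1).

∂_2: C_2 → C_1 acts by ∂[p,q,r] = [q,r] − [p,r] + [p,q]. For instance
  ∂acd = cd − ad + ac,
  ∂adi = di − ai + ad.
As a 27×18 matrix over Z this has rank 17, with invariant factors (1,1,1,1,1,1,1,1,1,1,1,1,1,1,1,1,1).

Reading off H_k = ker ∂_k / im ∂_{k+1}:

  H_0: rank C_0 − rank ∂_1 = 9 − 8 = 1, and the invariant factors of ∂_1 are all 1, so H_0 ≅ Z.
  H_1: rank ker ∂_1 − rank ∂_2 = (27 − 8) − 17 = 2, and the invariant factors of ∂_2 are all 1, so H_1 ≅ Z^2.
  H_2: rank ker ∂_2 − rank ∂_3 = (18 − 17) − 0 = 1, and there is no ∂_3, so H_2 ≅ Z.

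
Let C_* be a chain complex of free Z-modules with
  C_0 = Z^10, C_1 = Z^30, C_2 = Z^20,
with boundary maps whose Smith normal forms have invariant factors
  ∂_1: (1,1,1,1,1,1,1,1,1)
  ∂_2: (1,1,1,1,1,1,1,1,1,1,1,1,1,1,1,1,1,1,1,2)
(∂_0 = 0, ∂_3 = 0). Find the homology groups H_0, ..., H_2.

H_0 ≅ Z,  H_1 ≅ Z ⊕ Z/2,  H_2 = 0.

H_0: b_0 = 10 − 0 − 9 = 1; torsion from ∂_1 factors > 1: none. So H_0 ≅ Z.
H_1: b_1 = 30 − 9 − 20 = 1; torsion from ∂_2 factors > 1: [2]. So H_1 ≅ Z ⊕ Z/2.
H_2: b_2 = 20 − 20 − 0 = 0; torsion from ∂_3 factors > 1: none. So H_2 ≅ 0.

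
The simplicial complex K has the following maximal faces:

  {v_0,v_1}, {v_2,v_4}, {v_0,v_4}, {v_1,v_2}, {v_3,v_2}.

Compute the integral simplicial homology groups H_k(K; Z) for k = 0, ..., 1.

H_0 ≅ Z,  H_1 ≅ Z.

K has 5 vertices, 5 edges.
rank ∂_0 = 0, rank ∂_1 = 4 ⇒ b_0 = 5 − 0 − 4 = 1; all invariant factors of ∂_1 are 1 so no torsion. So H_0 = Z.
rank ∂_1 = 4, rank ∂_2 = 0 ⇒ b_1 = 5 − 4 − 0 = 1. So H_1 = Z.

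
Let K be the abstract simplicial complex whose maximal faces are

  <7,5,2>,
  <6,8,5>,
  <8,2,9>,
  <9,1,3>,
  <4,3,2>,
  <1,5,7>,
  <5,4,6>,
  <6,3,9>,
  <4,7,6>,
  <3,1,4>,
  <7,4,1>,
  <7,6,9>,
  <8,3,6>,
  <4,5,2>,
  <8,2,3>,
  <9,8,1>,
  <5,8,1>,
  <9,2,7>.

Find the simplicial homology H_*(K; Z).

H_0 = Z,  H_1 = Z ⊕ Z/2Z,  H_2 = 0.

K has 9 vertices, 27 edges, 18 triangles.
rank ∂_0 = 0, rank ∂_1 = 8 ⇒ b_0 = 9 − 0 − 8 = 1; all invariant factors of ∂_1 are 1 so no torsion. So H_0 = Z.
rank ∂_1 = 8, rank ∂_2 = 18 ⇒ b_1 = 27 − 8 − 18 = 1; ∂_2 has invariant factor(s) [2] giving torsion. So H_1 = Z ⊕ Z/2Z.
rank ∂_2 = 18, rank ∂_3 = 0 ⇒ b_2 = 18 − 18 − 0 = 0. So H_2 = 0.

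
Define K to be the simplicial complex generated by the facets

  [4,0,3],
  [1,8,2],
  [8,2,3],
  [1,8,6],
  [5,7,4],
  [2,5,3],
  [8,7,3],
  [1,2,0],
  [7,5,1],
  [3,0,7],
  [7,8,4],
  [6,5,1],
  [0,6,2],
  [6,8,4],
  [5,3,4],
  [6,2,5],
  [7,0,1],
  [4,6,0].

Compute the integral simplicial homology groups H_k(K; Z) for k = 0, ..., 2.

We work with the vertex ordering 0 < 1 < 2 < 3 < 4 < 5 < 6 < 7 < 8. The simplices of K, each written with vertices in increasing order, are:

  0-simplices (9): [0], [1], [2], [3], [4], [5], [6], [7], [8]
  1-simplices (27): (27 of them)
  2-simplices (18): [0,1,2], [0,1,7], [0,2,6], [0,3,4], [0,3,7], [0,4,6], [1,2,8], [1,5,6], [1,5,7], [1,6,8], [2,3,5], [2,3,8], [2,5,6], [3,4,5], [3,7,8], [4,5,7], [4,6,8], [4,7,8]

Hence C_0 ≅ Z^9, C_1 ≅ Z^27, C_2 ≅ Z^18.

Boundary ∂_1: C_1 → C_0 maps an edge to its endpoints' difference, ∂[p,q] = q − p. For instance
  ∂[4,8] = [8] − [4].
This gives a 9×27 integer matrix of rank 8; reducing to Smith normal form yields diagonal entries (1,1,1,1,1,1,1,1).

∂_2: C_2 → C_1 maps a triangle to the signed sum of its edges. For instance
  ∂[3,4,5] = [4,5] − [3,5] + [3,4],
  ∂[4,6,8] = [6,8] − [4,8] + [4,6].
As a 27×18 matrix over Z this has rank 18, with invariant factors (1,1,1,1,1,1,1,1,1,1,1,1,1,1,1,1,1,2).

Now H_k = ker ∂_k / im ∂_{k+1}, so:

  H_0: rank C_0 − rank ∂_1 = 9 − 8 = 1, and the invariant factors of ∂_1 are all 1, so H_0 = Z.
  H_1: rank ker ∂_1 − rank ∂_2 = (27 − 8) − 18 = 1, and ∂_2 has invariant factor 2 > 1, so H_1 = Z ⊕ Z/2Z.
  H_2: rank ker ∂_2 − rank ∂_3 = (18 − 18) − 0 = 0, and there is no ∂_3, so H_2 = 0.

As a check, the Euler characteristic is 9 − 27 + 18 = 0, which agrees with 1 − 1 + 0 = 0.

H_0 = Z,  H_1 = Z ⊕ Z/2Z,  H_2 = 0.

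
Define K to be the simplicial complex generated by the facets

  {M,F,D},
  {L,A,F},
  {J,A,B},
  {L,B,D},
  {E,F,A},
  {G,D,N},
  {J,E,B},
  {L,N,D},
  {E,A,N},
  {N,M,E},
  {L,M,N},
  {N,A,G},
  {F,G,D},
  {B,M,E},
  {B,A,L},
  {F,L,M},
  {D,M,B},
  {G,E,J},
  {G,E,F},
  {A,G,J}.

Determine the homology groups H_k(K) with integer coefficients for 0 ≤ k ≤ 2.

H_0 ≅ Z,  H_1 ≅ Z ⊕ Z/2,  H_2 = 0.

Take the total order A < B < D < E < F < G < J < L < M < N on the vertex set. Then K (dimension 2) consists of the simplices:

  0-simplices (10): A, B, D, E, F, G, J, L, M, N
  1-simplices (30): AB, AE, AF, AG, AJ, AL, AN, BD, BE, BJ, BL, BM, DF, DG, DL, DM, DN, EF, EG, EJ, EM, EN, FG, FL, FM, GJ, GN, LM, LN, MN
  2-simplices (20): ABJ, ABL, AEF, AEN, AFL, AGJ, AGN, BDL, BDM, BEJ, BEM, DFG, DFM, DGN, DLN, EFG, EGJ, EMN, FLM, LMN

Hence C_0 ≅ Z^10, C_1 ≅ Z^30, C_2 ≅ Z^20.

The boundary map ∂_1: C_1 → C_0 sends each edge [p,q] (with p < q) to q − p. For instance
  ∂EJ = J − E.
The resulting 10×30 matrix has rank 9, and its Smith normal form has invariant factors (1,1,1,1,1,1,1,1,1).

The boundary map ∂_2: C_2 → C_1 maps a triangle to the signed sum of its edges. For instance
  ∂AGJ = GJ − AJ + AG,
  ∂DFG = FG − DG + DF.
The resulting 30×20 matrix has rank 20, and its Smith normal form has invariant factors (1,1,1,1,1,1,1,1,1,1,1,1,1,1,1,1,1,1,1,2).

From H_k ≅ ker(∂_k) / im(∂_{k+1}) we obtain:

  H_0: rank C_0 − rank ∂_1 = 10 − 9 = 1, and the invariant factors of ∂_1 are all 1, so H_0 ≅ Z.
  H_1: rank ker ∂_1 − rank ∂_2 = (30 − 9) − 20 = 1, and ∂_2 has invariant factor 2 > 1, so H_1 ≅ Z ⊕ Z/2.
  H_2: rank ker ∂_2 − rank ∂_3 = (20 − 20) − 0 = 0, and there is no ∂_3, so H_2 ≅ 0.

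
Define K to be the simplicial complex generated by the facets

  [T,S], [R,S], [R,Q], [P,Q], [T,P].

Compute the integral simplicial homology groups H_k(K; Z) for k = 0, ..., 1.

K has 5 vertices, 5 edges.
rank ∂_0 = 0, rank ∂_1 = 4 ⇒ b_0 = 5 − 0 − 4 = 1; all invariant factors of ∂_1 are 1 so no torsion. So H_0 = Z.
rank ∂_1 = 4, rank ∂_2 = 0 ⇒ b_1 = 5 − 4 − 0 = 1. So H_1 = Z.

H_0 ≅ Z,  H_1 ≅ Z.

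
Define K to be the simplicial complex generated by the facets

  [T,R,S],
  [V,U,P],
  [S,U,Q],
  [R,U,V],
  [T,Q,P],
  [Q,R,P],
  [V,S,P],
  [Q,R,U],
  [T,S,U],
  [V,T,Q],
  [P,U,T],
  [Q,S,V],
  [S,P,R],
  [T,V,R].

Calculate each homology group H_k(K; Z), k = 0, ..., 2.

H_0 = Z,  H_1 = Z^2,  H_2 = Z.

Order the vertices as P < Q < R < S < T < U < V. Listing each simplex with vertices in this order, K has dimension 2 with simplices:

  0-simplices (7): P, Q, R, S, T, U, V
  1-simplices (21): PQ, PR, PS, PT, PU, PV, QR, QS, QT, QU, QV, RS, RT, RU, RV, ST, SU, SV, TU, TV, UV
  2-simplices (14): PQR, PQT, PRS, PSV, PTU, PUV, QRU, QSU, QSV, QTV, RST, RTV, RUV, STU

so the chain groups are C_0 ≅ Z^7, C_1 ≅ Z^21, C_2 ≅ Z^14.

Boundary ∂_1: C_1 → C_0 is given by ∂[p,q] = [q] − [p].
The resulting 7×21 matrix has rank 6, and its Smith normal form has invariant factors (1,1,1,1,1,1).

The boundary map ∂_2: C_2 → C_1 sends each 2-simplex [p,q,r] to [q,r] − [p,r] + [p,q]. For instance
  ∂PSV = SV − PV + PS,
  ∂QSU = SU − QU + QS.
The 21×14 boundary matrix has rank 13 and Smith normal form diag(1,1,1,1,1,1,1,1,1,1,1,1,1).

Now H_k = ker ∂_k / im ∂_{k+1}, so:

  H_0: rank C_0 − rank ∂_1 = 7 − 6 = 1, and the invariant factors of ∂_1 are all 1, so H_0 ≅ Z.
  H_1: rank ker ∂_1 − rank ∂_2 = (21 − 6) − 13 = 2, and the invariant factors of ∂_2 are all 1, so H_1 ≅ Z^2.
  H_2: rank ker ∂_2 − rank ∂_3 = (14 − 13) − 0 = 1, and there is no ∂_3, so H_2 ≅ Z.

As a check, the Euler characteristic is 7 − 21 + 14 = 0, which agrees with 1 − 2 + 1 = 0.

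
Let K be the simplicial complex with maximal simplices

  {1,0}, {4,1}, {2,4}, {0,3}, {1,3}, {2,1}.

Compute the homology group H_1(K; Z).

Fix the vertex order 0 < 1 < 2 < 3 < 4 and write every simplex with vertices in increasing order. Then dim K = 1 and the simplices of K are:

  0-simplices (5): [0], [1], [2], [3], [4]
  1-simplices (6): [0,1], [0,3], [1,2], [1,3], [1,4], [2,4]

Hence C_0 ≅ Z^5, C_1 ≅ Z^6.

Boundary ∂_1: C_1 → C_0 is given by ∂[p,q] = [q] − [p]. For instance
  ∂[1,4] = [4] − [1].
This gives a 5×6 integer matrix of rank 4; reducing to Smith normal form yields diagonal entries (1,1,1,1).

Computing H_k = (kernel of ∂_k) / (image of ∂_{k+1}):

  H_1: rank ker ∂_1 − rank ∂_2 = (6 − 4) − 0 = 2, and there is no ∂_2, so H_1 = Z^2.

(K is a triangulation of a wedge of 2 circles.)

H_1 = Z^2.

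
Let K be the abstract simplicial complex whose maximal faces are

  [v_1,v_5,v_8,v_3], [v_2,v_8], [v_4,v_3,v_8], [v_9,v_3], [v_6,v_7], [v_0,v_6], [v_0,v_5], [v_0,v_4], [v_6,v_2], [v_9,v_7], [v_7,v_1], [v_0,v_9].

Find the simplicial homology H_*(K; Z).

H_0 ≅ Z,  H_1 ≅ Z^5,  H_2 = 0,  H_3 = 0.

We work with the vertex ordering v_0 < v_1 < v_2 < v_3 < v_4 < v_5 < v_6 < v_7 < v_8 < v_9. The simplices of K, each written with vertices in increasing order, are:

  0-simplices (10): [v_0], [v_1], [v_2], [v_3], [v_4], [v_5], [v_6], [v_7], [v_8], [v_9]
  1-simplices (18): (18 of them)
  2-simplices (5): [v_1,v_3,v_5], [v_1,v_3,v_8], [v_1,v_5,v_8], [v_3,v_4,v_8], [v_3,v_5,v_8]
  3-simplices (1): [v_1,v_3,v_5,v_8]

Hence C_0 ≅ Z^10, C_1 ≅ Z^18, C_2 ≅ Z^5, C_3 ≅ Z^1.

The boundary map ∂_1: C_1 → C_0 is given by ∂[p,q] = [q] − [p].
The 10×18 boundary matrix has rank 9 and Smith normal form diag(1,1,1,1,1,1,1,1,1).

∂_2: C_2 → C_1 sends each 2-simplex [p,q,r] to [q,r] − [p,r] + [p,q]. For instance
  ∂[v_3,v_4,v_8] = [v_4,v_8] − [v_3,v_8] + [v_3,v_4],
  ∂[v_1,v_3,v_5] = [v_3,v_5] − [v_1,v_5] + [v_1,v_3].
This gives a 18×5 integer matrix of rank 4; reducing to Smith normal form yields diagonal entries (1,1,1,1).

The boundary map ∂_3: C_3 → C_2 sends each 3-simplex σ to the alternating sum Σ_i (−1)^i (σ with its i-th vertex removed). For instance
  ∂[v_1,v_3,v_5,v_8] = [v_3,v_5,v_8] − [v_1,v_5,v_8] + [v_1,v_3,v_8] − [v_1,v_3,v_5].
This gives a 5×1 integer matrix of rank 1; reducing to Smith normal form yields diagonal entries (1).

Now H_k = ker ∂_k / im ∂_{k+1}, so:

  H_0: rank C_0 − rank ∂_1 = 10 − 9 = 1, and the invariant factors of ∂_1 are all 1, so H_0 ≅ Z.
  H_1: rank ker ∂_1 − rank ∂_2 = (18 − 9) − 4 = 5, and the invariant factors of ∂_2 are all 1, so H_1 ≅ Z^5.
  H_2: rank ker ∂_2 − rank ∂_3 = (5 − 4) − 1 = 0, and the invariant factors of ∂_3 are all 1, so H_2 ≅ 0.
  H_3: rank ker ∂_3 − rank ∂_4 = (1 − 1) − 0 = 0, and there is no ∂_4, so H_3 ≅ 0.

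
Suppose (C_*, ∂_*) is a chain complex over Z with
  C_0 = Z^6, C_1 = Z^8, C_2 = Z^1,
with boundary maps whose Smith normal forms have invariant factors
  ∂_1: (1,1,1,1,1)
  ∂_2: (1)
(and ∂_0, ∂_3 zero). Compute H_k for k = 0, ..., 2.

H_0 = Z,  H_1 = Z^2,  H_2 = 0.

H_0: b_0 = 6 − 0 − 5 = 1; torsion from ∂_1 factors > 1: none. So H_0 = Z.
H_1: b_1 = 8 − 5 − 1 = 2; torsion from ∂_2 factors > 1: none. So H_1 = Z^2.
H_2: b_2 = 1 − 1 − 0 = 0; torsion from ∂_3 factors > 1: none. So H_2 = 0.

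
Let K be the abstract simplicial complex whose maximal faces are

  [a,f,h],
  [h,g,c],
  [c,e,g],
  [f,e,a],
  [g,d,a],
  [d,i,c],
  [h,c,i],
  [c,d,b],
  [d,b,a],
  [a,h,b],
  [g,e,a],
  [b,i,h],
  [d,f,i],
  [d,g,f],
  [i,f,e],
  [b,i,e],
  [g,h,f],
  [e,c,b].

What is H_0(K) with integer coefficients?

H_0 ≅ Z.

We work with the vertex ordering a < b < c < d < e < f < g < h < i. The simplices of K, each written with vertices in increasing order, are:

  0-simplices (9): a, b, c, d, e, f, g, h, i
  1-simplices (27): ab, ad, ae, af, ag, ah, bc, bd, be, bh, bi, cd, ce, cg, ch, ci, df, dg, di, ef, eg, ei, fg, fh, fi, gh, hi
  2-simplices (18): abd, abh, adg, aef, aeg, afh, bcd, bce, bei, bhi, cdi, ceg, cgh, chi, dfg, dfi, efi, fgh

so the chain groups are C_0 ≅ Z^9, C_1 ≅ Z^27, C_2 ≅ Z^18.

∂_1: C_1 → C_0 maps an edge to its endpoints' difference, ∂[p,q] = q − p. For instance
  ∂bc = c − b.
The 9×27 boundary matrix has rank 8 and Smith normal form diag(1,1,1,1,1,1,1,1).

Boundary ∂_2: C_2 → C_1 sends each 2-simplex [p,q,r] to [q,r] − [p,r] + [p,q]. For instance
  ∂dfg = fg − dg + df,
  ∂ceg = eg − cg + ce.
The 27×18 boundary matrix has rank 18 and Smith normal form diag(1,1,1,1,1,1,1,1,1,1,1,1,1,1,1,1,1,2).

Now H_k = ker ∂_k / im ∂_{k+1}, so:

  H_0: rank C_0 − rank ∂_1 = 9 − 8 = 1, and the invariant factors of ∂_1 are all 1, so H_0 = Z.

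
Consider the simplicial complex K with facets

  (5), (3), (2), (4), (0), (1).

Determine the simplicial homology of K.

H_0 ≅ Z^6.

K has 6 vertices.
rank ∂_0 = 0, rank ∂_1 = 0 ⇒ b_0 = 6 − 0 − 0 = 6. So H_0 = Z^6.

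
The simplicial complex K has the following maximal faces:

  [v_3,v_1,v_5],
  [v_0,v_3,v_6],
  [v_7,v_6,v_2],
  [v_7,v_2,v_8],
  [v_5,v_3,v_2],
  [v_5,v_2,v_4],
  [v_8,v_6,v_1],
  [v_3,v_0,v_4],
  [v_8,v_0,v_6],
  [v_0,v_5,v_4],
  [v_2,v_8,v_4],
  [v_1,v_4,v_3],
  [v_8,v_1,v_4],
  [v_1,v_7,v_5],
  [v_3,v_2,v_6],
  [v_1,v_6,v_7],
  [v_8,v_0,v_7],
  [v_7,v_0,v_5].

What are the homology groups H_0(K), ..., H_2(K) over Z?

H_0 ≅ Z,  H_1 ≅ Z ⊕ Z/2Z,  H_2 = 0.

K has 9 vertices, 27 edges, 18 triangles.
rank ∂_0 = 0, rank ∂_1 = 8 ⇒ b_0 = 9 − 0 − 8 = 1; all invariant factors of ∂_1 are 1 so no torsion. So H_0 = Z.
rank ∂_1 = 8, rank ∂_2 = 18 ⇒ b_1 = 27 − 8 − 18 = 1; ∂_2 has invariant factor(s) [2] giving torsion. So H_1 = Z ⊕ Z/2Z.
rank ∂_2 = 18, rank ∂_3 = 0 ⇒ b_2 = 18 − 18 − 0 = 0. So H_2 = 0.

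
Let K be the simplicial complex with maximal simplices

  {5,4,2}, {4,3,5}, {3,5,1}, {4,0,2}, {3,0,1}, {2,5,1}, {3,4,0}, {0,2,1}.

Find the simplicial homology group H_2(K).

Order the vertices as 0 < 1 < 2 < 3 < 4 < 5. Listing each simplex with vertices in this order, K has dimension 2 with simplices:

  0-simplices (6): [0], [1], [2], [3], [4], [5]
  1-simplices (12): [0,1], [0,2], [0,3], [0,4], [1,2], [1,3], [1,5], [2,4], [2,5], [3,4], [3,5], [4,5]
  2-simplices (8): [0,1,2], [0,1,3], [0,2,4], [0,3,4], [1,2,5], [1,3,5], [2,4,5], [3,4,5]

so the chain groups are C_0 ≅ Z^6, C_1 ≅ Z^12, C_2 ≅ Z^8.

The boundary map ∂_1: C_1 → C_0 sends each edge [p,q] (with p < q) to q − p. For instance
  ∂[0,4] = [4] − [0].
The 6×12 boundary matrix has rank 5 and Smith normal form diag(1,1,1,1,1).

Boundary ∂_2: C_2 → C_1 maps a triangle to the signed sum of its edges. For instance
  ∂[0,1,3] = [1,3] − [0,3] + [0,1],
  ∂[2,4,5] = [4,5] − [2,5] + [2,4].
The resulting 12×8 matrix has rank 7, and its Smith normal form has invariant factors (1,1,1,1,1,1,1).

From H_k ≅ ker(∂_k) / im(∂_{k+1}) we obtain:

  H_2: rank ker ∂_2 − rank ∂_3 = (8 − 7) − 0 = 1, and there is no ∂_3, so H_2 = Z.

H_2 ≅ Z.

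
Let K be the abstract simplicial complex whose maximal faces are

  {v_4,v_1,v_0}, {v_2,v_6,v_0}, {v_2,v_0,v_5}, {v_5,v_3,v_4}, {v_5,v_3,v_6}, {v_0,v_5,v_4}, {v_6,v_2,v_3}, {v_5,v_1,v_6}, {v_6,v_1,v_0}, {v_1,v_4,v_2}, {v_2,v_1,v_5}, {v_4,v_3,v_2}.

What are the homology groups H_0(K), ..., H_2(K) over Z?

H_0 ≅ Z,  H_1 ≅ Z/2,  H_2 = 0.

We work with the vertex ordering v_0 < v_1 < v_2 < v_3 < v_4 < v_5 < v_6. The simplices of K, each written with vertices in increasing order, are:

  0-simplices (7): [v_0], [v_1], [v_2], [v_3], [v_4], [v_5], [v_6]
  1-simplices (18): (18 of them)
  2-simplices (12): (12 of them)

Hence C_0 ≅ Z^7, C_1 ≅ Z^18, C_2 ≅ Z^12.

The boundary map ∂_1: C_1 → C_0 sends each edge [p,q] (with p < q) to q − p. For instance
  ∂[v_0,v_4] = [v_4] − [v_0].
This gives a 7×18 integer matrix of rank 6; reducing to Smith normal form yields diagonal entries (1,1,1,1,1,1).

The boundary map ∂_2: C_2 → C_1 sends each 2-simplex [p,q,r] to [q,r] − [p,r] + [p,q]. For instance
  ∂[v_0,v_1,v_4] = [v_1,v_4] − [v_0,v_4] + [v_0,v_1],
  ∂[v_0,v_2,v_5] = [v_2,v_5] − [v_0,v_5] + [v_0,v_2].
The resulting 18×12 matrix has rank 12, and its Smith normal form has invariant factors (1,1,1,1,1,1,1,1,1,1,1,2).

Now H_k = ker ∂_k / im ∂_{k+1}, so:

  H_0: rank C_0 − rank ∂_1 = 7 − 6 = 1, and the invariant factors of ∂_1 are all 1, so H_0 = Z.
  H_1: rank ker ∂_1 − rank ∂_2 = (18 − 6) − 12 = 0, and ∂_2 has invariant factor 2 > 1, so H_1 = Z/2.
  H_2: rank ker ∂_2 − rank ∂_3 = (12 − 12) − 0 = 0, and there is no ∂_3, so H_2 = 0.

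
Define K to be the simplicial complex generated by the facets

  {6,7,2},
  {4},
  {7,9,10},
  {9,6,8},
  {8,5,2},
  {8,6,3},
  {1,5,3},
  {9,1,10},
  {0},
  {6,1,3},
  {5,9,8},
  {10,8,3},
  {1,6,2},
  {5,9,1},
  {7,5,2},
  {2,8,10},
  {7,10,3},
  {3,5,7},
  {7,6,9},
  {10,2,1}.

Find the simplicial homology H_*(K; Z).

Order the vertices as 0 < 1 < 2 < 3 < 4 < 5 < 6 < 7 < 8 < 9 < 10. Listing each simplex with vertices in this order, K has dimension 2 with simplices:

  0-simplices (11): [0], [1], [2], [3], [4], [5], [6], [7], [8], [9], [10]
  1-simplices (27): (27 of them)
  2-simplices (18): (18 of them)

giving chain groups C_0 ≅ Z^11, C_1 ≅ Z^27, C_2 ≅ Z^18.

The boundary map ∂_1: C_1 → C_0 maps an edge to its endpoints' difference, ∂[p,q] = q − p. For instance
  ∂[3,5] = [5] − [3].
The 11×27 boundary matrix has rank 8 and Smith normal form diag(1,1,1,1,1,1,1,1).

The boundary map ∂_2: C_2 → C_1 sends each 2-simplex [p,q,r] to [q,r] − [p,r] + [p,q]. For instance
  ∂[3,5,7] = [5,7] − [3,7] + [3,5],
  ∂[2,5,8] = [5,8] − [2,8] + [2,5].
The resulting 27×18 matrix has rank 17, and its Smith normal form has invariant factors (1,1,1,1,1,1,1,1,1,1,1,1,1,1,1,1,1).

Now H_k = ker ∂_k / im ∂_{k+1}, so:

  H_0: rank C_0 − rank ∂_1 = 11 − 8 = 3, and the invariant factors of ∂_1 are all 1, so H_0 ≅ Z^3.
  H_1: rank ker ∂_1 − rank ∂_2 = (27 − 8) − 17 = 2, and the invariant factors of ∂_2 are all 1, so H_1 ≅ Z^2.
  H_2: rank ker ∂_2 − rank ∂_3 = (18 − 17) − 0 = 1, and there is no ∂_3, so H_2 ≅ Z.

(K is a triangulation of the disjoint union of a set of 2 points and the torus T^2.)

H_0 ≅ Z^3,  H_1 ≅ Z^2,  H_2 ≅ Z.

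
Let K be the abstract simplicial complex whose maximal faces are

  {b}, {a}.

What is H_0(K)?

H_0 = Z^2.

Fix the vertex order a < b and write every simplex with vertices in increasing order. Then dim K = 0 and the simplices of K are:

  0-simplices (2): a, b

so the chain groups are C_0 ≅ Z^2.

Reading off H_k = ker ∂_k / im ∂_{k+1}:

  H_0: rank C_0 − rank ∂_1 = 2 − 0 = 2, and there is no ∂_1, so H_0 = Z^2.

(K is a triangulation of a set of 2 points.)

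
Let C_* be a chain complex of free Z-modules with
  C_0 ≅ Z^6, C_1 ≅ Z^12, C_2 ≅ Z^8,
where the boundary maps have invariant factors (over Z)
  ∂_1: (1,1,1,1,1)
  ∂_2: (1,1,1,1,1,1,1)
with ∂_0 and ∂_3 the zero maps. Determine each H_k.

H_0: b_0 = 6 − 0 − 5 = 1; torsion from ∂_1 factors > 1: none. So H_0 = Z.
H_1: b_1 = 12 − 5 − 7 = 0; torsion from ∂_2 factors > 1: none. So H_1 = 0.
H_2: b_2 = 8 − 7 − 0 = 1; torsion from ∂_3 factors > 1: none. So H_2 = Z.

H_0 = Z,  H_1 = 0,  H_2 = Z.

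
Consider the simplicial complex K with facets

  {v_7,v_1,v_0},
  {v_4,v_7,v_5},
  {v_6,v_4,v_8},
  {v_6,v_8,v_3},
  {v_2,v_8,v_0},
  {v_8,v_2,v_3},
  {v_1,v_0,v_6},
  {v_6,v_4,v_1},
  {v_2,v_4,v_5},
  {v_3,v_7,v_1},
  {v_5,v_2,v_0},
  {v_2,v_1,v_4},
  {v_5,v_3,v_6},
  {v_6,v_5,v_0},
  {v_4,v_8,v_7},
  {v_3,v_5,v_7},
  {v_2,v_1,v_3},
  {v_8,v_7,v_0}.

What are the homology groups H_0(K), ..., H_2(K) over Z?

Order the vertices as v_0 < v_1 < v_2 < v_3 < v_4 < v_5 < v_6 < v_7 < v_8. Listing each simplex with vertices in this order, K has dimension 2 with simplices:

  0-simplices (9): [v_0], [v_1], [v_2], [v_3], [v_4], [v_5], [v_6], [v_7], [v_8]
  1-simplices (27): (27 of them)
  2-simplices (18): (18 of them)

so the chain groups are C_0 ≅ Z^9, C_1 ≅ Z^27, C_2 ≅ Z^18.

∂_1: C_1 → C_0 sends each edge [p,q] (with p < q) to q − p.
This gives a 9×27 integer matrix of rank 8; reducing to Smith normal form yields diagonal entries (1,1,1,1,1,1,1,1).

The boundary map ∂_2: C_2 → C_1 maps a triangle to the signed sum of its edges. For instance
  ∂[v_3,v_6,v_8] = [v_6,v_8] − [v_3,v_8] + [v_3,v_6],
  ∂[v_0,v_5,v_6] = [v_5,v_6] − [v_0,v_6] + [v_0,v_5].
This gives a 27×18 integer matrix of rank 17; reducing to Smith normal form yields diagonal entries (1,1,1,1,1,1,1,1,1,1,1,1,1,1,1,1,1).

Reading off H_k = ker ∂_k / im ∂_{k+1}:

  H_0: rank C_0 − rank ∂_1 = 9 − 8 = 1, and the invariant factors of ∂_1 are all 1, so H_0 = Z.
  H_1: rank ker ∂_1 − rank ∂_2 = (27 − 8) − 17 = 2, and the invariant factors of ∂_2 are all 1, so H_1 = Z^2.
  H_2: rank ker ∂_2 − rank ∂_3 = (18 − 17) − 0 = 1, and there is no ∂_3, so H_2 = Z.

H_0 ≅ Z,  H_1 ≅ Z^2,  H_2 ≅ Z.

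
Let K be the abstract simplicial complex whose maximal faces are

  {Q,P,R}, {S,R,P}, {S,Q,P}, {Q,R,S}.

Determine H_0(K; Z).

We work with the vertex ordering P < Q < R < S. The simplices of K, each written with vertices in increasing order, are:

  0-simplices (4): P, Q, R, S
  1-simplices (6): PQ, PR, PS, QR, QS, RS
  2-simplices (4): PQR, PQS, PRS, QRS

so the chain groups are C_0 ≅ Z^4, C_1 ≅ Z^6, C_2 ≅ Z^4.

Boundary ∂_1: C_1 → C_0 sends each edge [p,q] (with p < q) to q − p. For instance
  ∂QR = R − Q.
The 4×6 boundary matrix has rank 3 and Smith normal form diag(1,1,1).

The boundary map ∂_2: C_2 → C_1 maps a triangle to the signed sum of its edges. For instance
  ∂QRS = RS − QS + QR,
  ∂PQR = QR − PR + PQ.
The resulting 6×4 matrix has rank 3, and its Smith normal form has invariant factors (1,1,1).

Now H_k = ker ∂_k / im ∂_{k+1}, so:

  H_0: rank C_0 − rank ∂_1 = 4 − 3 = 1, and the invariant factors of ∂_1 are all 1, so H_0 = Z.

H_0 = Z.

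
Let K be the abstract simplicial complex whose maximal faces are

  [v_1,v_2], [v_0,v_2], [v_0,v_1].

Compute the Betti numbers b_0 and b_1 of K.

b_0 = 1, b_1 = 1.

Take the total order v_0 < v_1 < v_2 on the vertex set. Then K (dimension 1) consists of the simplices:

  0-simplices (3): [v_0], [v_1], [v_2]
  1-simplices (3): [v_0,v_1], [v_0,v_2], [v_1,v_2]

so the chain groups are C_0 ≅ Z^3, C_1 ≅ Z^3.

Boundary ∂_1: C_1 → C_0 is given by ∂[p,q] = [q] − [p].
The resulting 3×3 matrix has rank 2, and its Smith normal form has invariant factors (1,1).

From H_k ≅ ker(∂_k) / im(∂_{k+1}) we obtain:

  H_0: rank C_0 − rank ∂_1 = 3 − 2 = 1, and the invariant factors of ∂_1 are all 1, so H_0 = Z.
  H_1: rank ker ∂_1 − rank ∂_2 = (3 − 2) − 0 = 1, and there is no ∂_2, so H_1 = Z.

Hence the Betti numbers are b_0 = 1, b_1 = 1.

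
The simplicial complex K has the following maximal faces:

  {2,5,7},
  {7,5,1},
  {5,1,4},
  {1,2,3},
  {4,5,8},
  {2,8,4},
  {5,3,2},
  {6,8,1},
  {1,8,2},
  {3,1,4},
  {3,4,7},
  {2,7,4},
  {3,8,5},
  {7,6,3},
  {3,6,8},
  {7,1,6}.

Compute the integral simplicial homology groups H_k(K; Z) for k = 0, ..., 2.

H_0 = Z,  H_1 = Z^2,  H_2 = Z.

K has 8 vertices, 24 edges, 16 triangles.
rank ∂_0 = 0, rank ∂_1 = 7 ⇒ b_0 = 8 − 0 − 7 = 1; all invariant factors of ∂_1 are 1 so no torsion. So H_0 = Z.
rank ∂_1 = 7, rank ∂_2 = 15 ⇒ b_1 = 24 − 7 − 15 = 2; all invariant factors of ∂_2 are 1 so no torsion. So H_1 = Z^2.
rank ∂_2 = 15, rank ∂_3 = 0 ⇒ b_2 = 16 − 15 − 0 = 1. So H_2 = Z.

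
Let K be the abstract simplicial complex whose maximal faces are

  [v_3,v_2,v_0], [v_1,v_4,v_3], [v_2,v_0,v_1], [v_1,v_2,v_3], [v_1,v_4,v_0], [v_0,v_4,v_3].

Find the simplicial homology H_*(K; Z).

Order the vertices as v_0 < v_1 < v_2 < v_3 < v_4. Listing each simplex with vertices in this order, K has dimension 2 with simplices:

  0-simplices (5): [v_0], [v_1], [v_2], [v_3], [v_4]
  1-simplices (9): [v_0,v_1], [v_0,v_2], [v_0,v_3], [v_0,v_4], [v_1,v_2], [v_1,v_3], [v_1,v_4], [v_2,v_3], [v_3,v_4]
  2-simplices (6): [v_0,v_1,v_2], [v_0,v_1,v_4], [v_0,v_2,v_3], [v_0,v_3,v_4], [v_1,v_2,v_3], [v_1,v_3,v_4]

so the chain groups are C_0 ≅ Z^5, C_1 ≅ Z^9, C_2 ≅ Z^6.

∂_1: C_1 → C_0 sends each edge [p,q] (with p < q) to q − p.
The 5×9 boundary matrix has rank 4 and Smith normal form diag(1,1,1,1).

The boundary map ∂_2: C_2 → C_1 maps a triangle to the signed sum of its edges. For instance
  ∂[v_0,v_1,v_4] = [v_1,v_4] − [v_0,v_4] + [v_0,v_1],
  ∂[v_1,v_3,v_4] = [v_3,v_4] − [v_1,v_4] + [v_1,v_3].
As a 9×6 matrix over Z this has rank 5, with invariant factors (1,1,1,1,1).

Reading off H_k = ker ∂_k / im ∂_{k+1}:

  H_0: rank C_0 − rank ∂_1 = 5 − 4 = 1, and the invariant factors of ∂_1 are all 1, so H_0 ≅ Z.
  H_1: rank ker ∂_1 − rank ∂_2 = (9 − 4) − 5 = 0, and the invariant factors of ∂_2 are all 1, so H_1 ≅ 0.
  H_2: rank ker ∂_2 − rank ∂_3 = (6 − 5) − 0 = 1, and there is no ∂_3, so H_2 ≅ Z.

H_0 ≅ Z,  H_1 = 0,  H_2 ≅ Z.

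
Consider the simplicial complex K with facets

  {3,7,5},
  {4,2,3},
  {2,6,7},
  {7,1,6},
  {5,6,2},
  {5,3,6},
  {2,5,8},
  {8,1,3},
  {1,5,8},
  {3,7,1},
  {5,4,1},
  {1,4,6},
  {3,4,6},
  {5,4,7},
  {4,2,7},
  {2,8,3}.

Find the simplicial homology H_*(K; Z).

K has 8 vertices, 24 edges, 16 triangles.
rank ∂_0 = 0, rank ∂_1 = 7 ⇒ b_0 = 8 − 0 − 7 = 1; all invariant factors of ∂_1 are 1 so no torsion. So H_0 = Z.
rank ∂_1 = 7, rank ∂_2 = 15 ⇒ b_1 = 24 − 7 − 15 = 2; all invariant factors of ∂_2 are 1 so no torsion. So H_1 = Z^2.
rank ∂_2 = 15, rank ∂_3 = 0 ⇒ b_2 = 16 − 15 − 0 = 1. So H_2 = Z.

H_0 ≅ Z,  H_1 ≅ Z^2,  H_2 ≅ Z.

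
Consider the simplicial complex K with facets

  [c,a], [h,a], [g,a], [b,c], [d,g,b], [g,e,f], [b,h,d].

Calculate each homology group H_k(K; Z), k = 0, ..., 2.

H_0 ≅ Z,  H_1 ≅ Z^2,  H_2 = 0.

We work with the vertex ordering a < b < c < d < e < f < g < h. The simplices of K, each written with vertices in increasing order, are:

  0-simplices (8): a, b, c, d, e, f, g, h
  1-simplices (12): ac, ag, ah, bc, bd, bg, bh, dg, dh, ef, eg, fg
  2-simplices (3): bdg, bdh, efg

so the chain groups are C_0 ≅ Z^8, C_1 ≅ Z^12, C_2 ≅ Z^3.

The boundary map ∂_1: C_1 → C_0 maps an edge to its endpoints' difference, ∂[p,q] = q − p. For instance
  ∂bd = d − b.
The resulting 8×12 matrix has rank 7, and its Smith normal form has invariant factors (1,1,1,1,1,1,1).

Boundary ∂_2: C_2 → C_1 sends each 2-simplex [p,q,r] to [q,r] − [p,r] + [p,q]. For instance
  ∂bdg = dg − bg + bd,
  ∂bdh = dh − bh + bd.
This gives a 12×3 integer matrix of rank 3; reducing to Smith normal form yields diagonal entries (1,1,1).

Computing H_k = (kernel of ∂_k) / (image of ∂_{k+1}):

  H_0: rank C_0 − rank ∂_1 = 8 − 7 = 1, and the invariant factors of ∂_1 are all 1, so H_0 = Z.
  H_1: rank ker ∂_1 − rank ∂_2 = (12 − 7) − 3 = 2, and the invariant factors of ∂_2 are all 1, so H_1 = Z^2.
  H_2: rank ker ∂_2 − rank ∂_3 = (3 − 3) − 0 = 0, and there is no ∂_3, so H_2 = 0.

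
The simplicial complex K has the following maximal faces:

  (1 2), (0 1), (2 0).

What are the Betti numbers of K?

b_0 = 1, b_1 = 1.

Take the total order 0 < 1 < 2 on the vertex set. Then K (dimension 1) consists of the simplices:

  0-simplices (3): [0], [1], [2]
  1-simplices (3): [0,1], [0,2], [1,2]

Hence C_0 ≅ Z^3, C_1 ≅ Z^3.

∂_1: C_1 → C_0 is given by ∂[p,q] = [q] − [p].
As a 3×3 matrix over Z this has rank 2, with invariant factors (1,1).

Computing H_k = (kernel of ∂_k) / (image of ∂_{k+1}):

  H_0: rank C_0 − rank ∂_1 = 3 − 2 = 1, and the invariant factors of ∂_1 are all 1, so H_0 = Z.
  H_1: rank ker ∂_1 − rank ∂_2 = (3 − 2) − 0 = 1, and there is no ∂_2, so H_1 = Z.

As a check, the Euler characteristic is 3 − 3 = 0, which agrees with 1 − 1 = 0.

Hence the Betti numbers are b_0 = 1, b_1 = 1.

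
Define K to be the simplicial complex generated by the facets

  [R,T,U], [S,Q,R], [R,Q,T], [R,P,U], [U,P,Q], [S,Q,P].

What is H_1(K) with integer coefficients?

Order the vertices as P < Q < R < S < T < U. Listing each simplex with vertices in this order, K has dimension 2 with simplices:

  0-simplices (6): P, Q, R, S, T, U
  1-simplices (12): PQ, PR, PS, PU, QR, QS, QT, QU, RS, RT, RU, TU
  2-simplices (6): PQS, PQU, PRU, QRS, QRT, RTU

so the chain groups are C_0 ≅ Z^6, C_1 ≅ Z^12, C_2 ≅ Z^6.

Boundary ∂_1: C_1 → C_0 maps an edge to its endpoints' difference, ∂[p,q] = q − p. For instance
  ∂QU = U − Q.
This gives a 6×12 integer matrix of rank 5; reducing to Smith normal form yields diagonal entries (1,1,1,1,1).

The boundary map ∂_2: C_2 → C_1 acts by ∂[p,q,r] = [q,r] − [p,r] + [p,q]. For instance
  ∂PQS = QS − PS + PQ,
  ∂QRT = RT − QT + QR.
This gives a 12×6 integer matrix of rank 6; reducing to Smith normal form yields diagonal entries (1,1,1,1,1,1).

Reading off H_k = ker ∂_k / im ∂_{k+1}:

  H_1: rank ker ∂_1 − rank ∂_2 = (12 − 5) − 6 = 1, and the invariant factors of ∂_2 are all 1, so H_1 ≅ Z.

H_1 ≅ Z.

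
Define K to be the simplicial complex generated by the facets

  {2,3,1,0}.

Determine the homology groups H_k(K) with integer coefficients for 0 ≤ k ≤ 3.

We work with the vertex ordering 0 < 1 < 2 < 3. The simplices of K, each written with vertices in increasing order, are:

  0-simplices (4): [0], [1], [2], [3]
  1-simplices (6): [0,1], [0,2], [0,3], [1,2], [1,3], [2,3]
  2-simplices (4): [0,1,2], [0,1,3], [0,2,3], [1,2,3]
  3-simplices (1): [0,1,2,3]

Hence C_0 ≅ Z^4, C_1 ≅ Z^6, C_2 ≅ Z^4, C_3 ≅ Z^1.

Boundary ∂_1: C_1 → C_0 is given by ∂[p,q] = [q] − [p].
This gives a 4×6 integer matrix of rank 3; reducing to Smith normal form yields diagonal entries (1,1,1).

The boundary map ∂_2: C_2 → C_1 acts by ∂[p,q,r] = [q,r] − [p,r] + [p,q]. For instance
  ∂[0,2,3] = [2,3] − [0,3] + [0,2],
  ∂[0,1,3] = [1,3] − [0,3] + [0,1].
The resulting 6×4 matrix has rank 3, and its Smith normal form has invariant factors (1,1,1).

∂_3: C_3 → C_2 sends each 3-simplex σ to the alternating sum Σ_i (−1)^i (σ with its i-th vertex removed). For instance
  ∂[0,1,2,3] = [1,2,3] − [0,2,3] + [0,1,3] − [0,1,2].
As a 4×1 matrix over Z this has rank 1, with invariant factors (1).

Now H_k = ker ∂_k / im ∂_{k+1}, so:

  H_0: rank C_0 − rank ∂_1 = 4 − 3 = 1, and the invariant factors of ∂_1 are all 1, so H_0 ≅ Z.
  H_1: rank ker ∂_1 − rank ∂_2 = (6 − 3) − 3 = 0, and the invariant factors of ∂_2 are all 1, so H_1 ≅ 0.
  H_2: rank ker ∂_2 − rank ∂_3 = (4 − 3) − 1 = 0, and the invariant factors of ∂_3 are all 1, so H_2 ≅ 0.
  H_3: rank ker ∂_3 − rank ∂_4 = (1 − 1) − 0 = 0, and there is no ∂_4, so H_3 ≅ 0.

H_0 ≅ Z,  H_1 = 0,  H_2 = 0,  H_3 = 0.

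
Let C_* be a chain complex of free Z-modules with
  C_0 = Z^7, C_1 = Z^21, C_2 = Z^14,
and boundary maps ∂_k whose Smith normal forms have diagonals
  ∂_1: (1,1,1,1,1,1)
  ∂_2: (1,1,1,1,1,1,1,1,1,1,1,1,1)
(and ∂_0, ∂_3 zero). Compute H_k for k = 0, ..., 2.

H_0: b_0 = 7 − 0 − 6 = 1; torsion from ∂_1 factors > 1: none. So H_0 ≅ Z.
H_1: b_1 = 21 − 6 − 13 = 2; torsion from ∂_2 factors > 1: none. So H_1 ≅ Z^2.
H_2: b_2 = 14 − 13 − 0 = 1; torsion from ∂_3 factors > 1: none. So H_2 ≅ Z.

H_0 ≅ Z,  H_1 ≅ Z^2,  H_2 ≅ Z.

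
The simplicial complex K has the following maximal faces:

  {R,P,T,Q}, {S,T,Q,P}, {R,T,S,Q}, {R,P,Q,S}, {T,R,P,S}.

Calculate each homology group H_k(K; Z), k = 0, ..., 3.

Order the vertices as P < Q < R < S < T. Listing each simplex with vertices in this order, K has dimension 3 with simplices:

  0-simplices (5): P, Q, R, S, T
  1-simplices (10): PQ, PR, PS, PT, QR, QS, QT, RS, RT, ST
  2-simplices (10): PQR, PQS, PQT, PRS, PRT, PST, QRS, QRT, QST, RST
  3-simplices (5): PQRS, PQRT, PQST, PRST, QRST

Hence C_0 ≅ Z^5, C_1 ≅ Z^10, C_2 ≅ Z^10, C_3 ≅ Z^5.

∂_1: C_1 → C_0 sends each edge [p,q] (with p < q) to q − p.
As a 5×10 matrix over Z this has rank 4, with invariant factors (1,1,1,1).

∂_2: C_2 → C_1 maps a triangle to the signed sum of its edges. For instance
  ∂PQT = QT − PT + PQ,
  ∂PQS = QS − PS + PQ.
The 10×10 boundary matrix has rank 6 and Smith normal form diag(1,1,1,1,1,1).

The boundary map ∂_3: C_3 → C_2 sends each 3-simplex σ to the alternating sum Σ_i (−1)^i (σ with its i-th vertex removed). For instance
  ∂PRST = RST − PST + PRT − PRS,
  ∂PQRT = QRT − PRT + PQT − PQR.
The resulting 10×5 matrix has rank 4, and its Smith normal form has invariant factors (1,1,1,1).

From H_k ≅ ker(∂_k) / im(∂_{k+1}) we obtain:

  H_0: rank C_0 − rank ∂_1 = 5 − 4 = 1, and the invariant factors of ∂_1 are all 1, so H_0 = Z.
  H_1: rank ker ∂_1 − rank ∂_2 = (10 − 4) − 6 = 0, and the invariant factors of ∂_2 are all 1, so H_1 = 0.
  H_2: rank ker ∂_2 − rank ∂_3 = (10 − 6) − 4 = 0, and the invariant factors of ∂_3 are all 1, so H_2 = 0.
  H_3: rank ker ∂_3 − rank ∂_4 = (5 − 4) − 0 = 1, and there is no ∂_4, so H_3 = Z.

H_0 ≅ Z,  H_1 = 0,  H_2 = 0,  H_3 ≅ Z.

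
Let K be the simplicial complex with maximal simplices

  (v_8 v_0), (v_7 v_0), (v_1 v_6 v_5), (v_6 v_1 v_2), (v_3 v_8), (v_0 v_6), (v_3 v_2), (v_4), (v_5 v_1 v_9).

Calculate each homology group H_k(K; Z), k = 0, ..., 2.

H_0 = Z^2,  H_1 = Z,  H_2 = 0.

Order the vertices as v_0 < v_1 < v_2 < v_3 < v_4 < v_5 < v_6 < v_7 < v_8 < v_9. Listing each simplex with vertices in this order, K has dimension 2 with simplices:

  0-simplices (10): [v_0], [v_1], [v_2], [v_3], [v_4], [v_5], [v_6], [v_7], [v_8], [v_9]
  1-simplices (12): [v_0,v_6], [v_0,v_7], [v_0,v_8], [v_1,v_2], [v_1,v_5], [v_1,v_6], [v_1,v_9], [v_2,v_3], [v_2,v_6], [v_3,v_8], [v_5,v_6], [v_5,v_9]
  2-simplices (3): [v_1,v_2,v_6], [v_1,v_5,v_6], [v_1,v_5,v_9]

so the chain groups are C_0 ≅ Z^10, C_1 ≅ Z^12, C_2 ≅ Z^3.

∂_1: C_1 → C_0 sends each edge [p,q] (with p < q) to q − p. For instance
  ∂[v_2,v_6] = [v_6] − [v_2].
This gives a 10×12 integer matrix of rank 8; reducing to Smith normal form yields diagonal entries (1,1,1,1,1,1,1,1).

∂_2: C_2 → C_1 acts by ∂[p,q,r] = [q,r] − [p,r] + [p,q]. For instance
  ∂[v_1,v_5,v_9] = [v_5,v_9] − [v_1,v_9] + [v_1,v_5],
  ∂[v_1,v_2,v_6] = [v_2,v_6] − [v_1,v_6] + [v_1,v_2].
As a 12×3 matrix over Z this has rank 3, with invariant factors (1,1,1).

From H_k ≅ ker(∂_k) / im(∂_{k+1}) we obtain:

  H_0: rank C_0 − rank ∂_1 = 10 − 8 = 2, and the invariant factors of ∂_1 are all 1, so H_0 = Z^2.
  H_1: rank ker ∂_1 − rank ∂_2 = (12 − 8) − 3 = 1, and the invariant factors of ∂_2 are all 1, so H_1 = Z.
  H_2: rank ker ∂_2 − rank ∂_3 = (3 − 3) − 0 = 0, and there is no ∂_3, so H_2 = 0.

As a check, the Euler characteristic is 10 − 12 + 3 = 1, which agrees with 2 − 1 + 0 = 1.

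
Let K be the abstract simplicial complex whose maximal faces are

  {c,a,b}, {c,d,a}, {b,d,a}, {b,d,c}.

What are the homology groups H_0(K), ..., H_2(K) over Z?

H_0 = Z,  H_1 = 0,  H_2 = Z.

Take the total order a < b < c < d on the vertex set. Then K (dimension 2) consists of the simplices:

  0-simplices (4): a, b, c, d
  1-simplices (6): ab, ac, ad, bc, bd, cd
  2-simplices (4): abc, abd, acd, bcd

so the chain groups are C_0 ≅ Z^4, C_1 ≅ Z^6, C_2 ≅ Z^4.

The boundary map ∂_1: C_1 → C_0 is given by ∂[p,q] = [q] − [p].
As a 4×6 matrix over Z this has rank 3, with invariant factors (1,1,1).

∂_2: C_2 → C_1 maps a triangle to the signed sum of its edges. For instance
  ∂abd = bd − ad + ab,
  ∂bcd = cd − bd + bc.
As a 6×4 matrix over Z this has rank 3, with invariant factors (1,1,1).

Now H_k = ker ∂_k / im ∂_{k+1}, so:

  H_0: rank C_0 − rank ∂_1 = 4 − 3 = 1, and the invariant factors of ∂_1 are all 1, so H_0 = Z.
  H_1: rank ker ∂_1 − rank ∂_2 = (6 − 3) − 3 = 0, and the invariant factors of ∂_2 are all 1, so H_1 = 0.
  H_2: rank ker ∂_2 − rank ∂_3 = (4 − 3) − 0 = 1, and there is no ∂_3, so H_2 = Z.

As a check, the Euler characteristic is 4 − 6 + 4 = 2, which agrees with 1 − 0 + 1 = 2.
(K is a triangulation of the 2-sphere S^2.)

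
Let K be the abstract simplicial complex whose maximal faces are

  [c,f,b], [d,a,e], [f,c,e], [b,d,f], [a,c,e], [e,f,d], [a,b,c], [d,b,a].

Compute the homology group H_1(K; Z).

H_1 ≅ 0.

We work with the vertex ordering a < b < c < d < e < f. The simplices of K, each written with vertices in increasing order, are:

  0-simplices (6): a, b, c, d, e, f
  1-simplices (12): ab, ac, ad, ae, bc, bd, bf, ce, cf, de, df, ef
  2-simplices (8): abc, abd, ace, ade, bcf, bdf, cef, def

Hence C_0 ≅ Z^6, C_1 ≅ Z^12, C_2 ≅ Z^8.

The boundary map ∂_1: C_1 → C_0 is given by ∂[p,q] = [q] − [p].
The 6×12 boundary matrix has rank 5 and Smith normal form diag(1,1,1,1,1).

The boundary map ∂_2: C_2 → C_1 maps a triangle to the signed sum of its edges. For instance
  ∂bcf = cf − bf + bc,
  ∂def = ef − df + de.
As a 12×8 matrix over Z this has rank 7, with invariant factors (1,1,1,1,1,1,1).

Reading off H_k = ker ∂_k / im ∂_{k+1}:

  H_1: rank ker ∂_1 − rank ∂_2 = (12 − 5) − 7 = 0, and the invariant factors of ∂_2 are all 1, so H_1 ≅ 0.

(K is a triangulation of the 2-sphere S^2.)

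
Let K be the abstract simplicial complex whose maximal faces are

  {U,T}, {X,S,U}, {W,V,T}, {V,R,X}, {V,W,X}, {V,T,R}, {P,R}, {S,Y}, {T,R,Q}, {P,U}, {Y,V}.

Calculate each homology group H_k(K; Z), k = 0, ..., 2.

Fix the vertex order P < Q < R < S < T < U < V < W < X < Y and write every simplex with vertices in increasing order. Then dim K = 2 and the simplices of K are:

  0-simplices (10): P, Q, R, S, T, U, V, W, X, Y
  1-simplices (18): PR, PU, QR, QT, RT, RV, RX, SU, SX, SY, TU, TV, TW, UX, VW, VX, VY, WX
  2-simplices (6): QRT, RTV, RVX, SUX, TVW, VWX

Hence C_0 ≅ Z^10, C_1 ≅ Z^18, C_2 ≅ Z^6.

The boundary map ∂_1: C_1 → C_0 is given by ∂[p,q] = [q] − [p]. For instance
  ∂TU = U − T.
The 10×18 boundary matrix has rank 9 and Smith normal form diag(1,1,1,1,1,1,1,1,1).

∂_2: C_2 → C_1 maps a triangle to the signed sum of its edges. For instance
  ∂TVW = VW − TW + TV,
  ∂VWX = WX − VX + VW.
The 18×6 boundary matrix has rank 6 and Smith normal form diag(1,1,1,1,1,1).

From H_k ≅ ker(∂_k) / im(∂_{k+1}) we obtain:

  H_0: rank C_0 − rank ∂_1 = 10 − 9 = 1, and the invariant factors of ∂_1 are all 1, so H_0 = Z.
  H_1: rank ker ∂_1 − rank ∂_2 = (18 − 9) − 6 = 3, and the invariant factors of ∂_2 are all 1, so H_1 = Z^3.
  H_2: rank ker ∂_2 − rank ∂_3 = (6 − 6) − 0 = 0, and there is no ∂_3, so H_2 = 0.

H_0 = Z,  H_1 = Z^3,  H_2 = 0.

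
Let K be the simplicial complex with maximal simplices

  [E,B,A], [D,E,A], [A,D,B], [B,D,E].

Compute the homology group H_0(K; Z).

K has 4 vertices, 6 edges, 4 triangles.
rank ∂_0 = 0, rank ∂_1 = 3 ⇒ b_0 = 4 − 0 − 3 = 1; all invariant factors of ∂_1 are 1 so no torsion. So H_0 ≅ Z.

H_0 ≅ Z.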